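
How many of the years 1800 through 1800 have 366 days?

0

Years divisible by 4 in [1800, 1800]: 1800.
Of these, 1800 is divisible by 100 but not 400, so not leap.
Leap years: 1 − 1 = 0.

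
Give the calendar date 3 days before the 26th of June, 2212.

the 23rd of June, 2212

Count 3 days before June 26, 2212:
Within June 2212: 26 − 23 = 3 days.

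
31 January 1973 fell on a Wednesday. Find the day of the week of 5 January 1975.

Day-of-year of January 31, 1973: 31.
Day-of-year of January 5, 1975: 5.
1973 has 365 days, so 365 − 31 = 334 days remain in 1973.
Full years: 1974: 365. Sum = 365.
Total: 334 + 365 + 5 = 704 days.
704 mod 7 = 4, so 4 days after Wednesday is Sunday.

Sunday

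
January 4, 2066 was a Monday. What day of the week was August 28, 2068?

January 4, 2066 → January 4, 2067: 365 days.
January 4, 2067 → January 4, 2068: 365 days.
January 2068: 31 − 4 = 27 days remain.
Then February 2068 (29), March (31), April (30), May (31), June (30), July (31): 29 + 31 + 30 + 31 + 30 + 31 = 182 days.
August 1–28, 2068: 28 days.
Residual: 237 days.
Total: 967 days.
967 mod 7 = 1, so 1 day after Monday is Tuesday.

Tuesday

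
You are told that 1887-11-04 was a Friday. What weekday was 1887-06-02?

Thursday

Count forward from the earlier date (June 2, 1887) to the later (November 4, 1887):
June 1887: 30 − 2 = 28 days remain.
Then July (31), August (31), September (30), October (31): 31 + 31 + 30 + 31 = 123 days.
November 1–4, 1887: 4 days.
Total: 28 + 123 + 4 = 155 days.
155 mod 7 = 1, so 1 day before Friday is Thursday.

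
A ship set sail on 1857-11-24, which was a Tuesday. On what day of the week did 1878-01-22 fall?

Tuesday

Day-of-year of November 24, 1857: 328.
Day-of-year of January 22, 1878: 22.
1857 has 365 days, so 365 − 328 = 37 days remain in 1857.
Full years 1858–1877: 15 common + 5 leap = 15×365 + 5×366 = 7305 days.
Total: 37 + 7305 + 22 = 7364 days.
7364 is a multiple of 7, so 1878-01-22 falls on the same weekday: Tuesday.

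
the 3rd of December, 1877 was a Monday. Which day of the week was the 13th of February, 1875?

Saturday

Count forward from the earlier date (February 13, 1875) to the later (December 3, 1877):
February 1875: 28 − 13 = 15 days remain (1875 is not a leap year, so February has 28 days).
Then 33 full months totalling 1006 days.
December 1–3, 1877: 3 days.
Total: 15 + 1006 + 3 = 1024 days.
1024 mod 7 = 2, so 2 days before Monday is Saturday.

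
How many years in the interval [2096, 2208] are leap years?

27

Years divisible by 4: 2096, 2100, …, 2208 — 29 in all.
Of these, 2100, 2200 are divisible by 100 but not 400, so not leap.
Leap years: 29 − 2 = 27.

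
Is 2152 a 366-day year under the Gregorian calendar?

Yes

2152 is a leap year.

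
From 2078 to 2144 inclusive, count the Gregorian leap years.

16

Years divisible by 4: 2080, 2084, …, 2144 — 17 in all.
Of these, 2100 is divisible by 100 but not 400, so not leap.
Leap years: 17 − 1 = 16.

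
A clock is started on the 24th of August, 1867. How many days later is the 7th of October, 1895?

10271

From August 24, 1867 to August 24, 1895: 28 years, of which 7 contain a Feb 29 — 21×365 + 7×366 = 10227 days.
August 1895: 31 − 24 = 7 days remain.
Then September (30): 30 days.
October 1–7, 1895: 7 days.
Residual: 44 days.
Total: 10271 days.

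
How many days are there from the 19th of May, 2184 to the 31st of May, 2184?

12

Within May 2184: 31 − 19 = 12 days.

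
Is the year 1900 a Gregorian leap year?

No

1900 is not a leap year (divisible by 100 but not 400).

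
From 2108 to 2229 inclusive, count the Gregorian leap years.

30

Years divisible by 4: 2108, 2112, …, 2228 — 31 in all.
Of these, 2200 is divisible by 100 but not 400, so not leap.
Leap years: 31 − 1 = 30.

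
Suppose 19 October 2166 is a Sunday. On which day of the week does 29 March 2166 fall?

Count forward from the earlier date (March 29, 2166) to the later (October 19, 2166):
March 2166: 31 − 29 = 2 days remain.
Then April (30), May (31), June (30), July (31), August (31), September (30): 30 + 31 + 30 + 31 + 31 + 30 = 183 days.
October 1–19, 2166: 19 days.
Total: 2 + 183 + 19 = 204 days.
204 mod 7 = 1, so 1 day before Sunday is Saturday.

Saturday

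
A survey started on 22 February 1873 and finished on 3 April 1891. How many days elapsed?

6614

Day-of-year of February 22, 1873: 53.
Day-of-year of April 3, 1891: 93.
1873 has 365 days, so 365 − 53 = 312 days remain in 1873.
Full years 1874–1890: 13 common + 4 leap = 13×365 + 4×366 = 6209 days.
Total: 312 + 6209 + 93 = 6614 days.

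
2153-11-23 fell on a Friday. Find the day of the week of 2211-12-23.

From November 23, 2153 to November 23, 2211: 58 years, of which 13 contain a Feb 29 — 45×365 + 13×366 = 21183 days.
(2200 is not a leap year (divisible by 100 but not 400).)
November 2211: 30 − 23 = 7 days remain.
December 1–23, 2211: 23 days.
Residual: 30 days.
Total: 21213 days.
21213 mod 7 = 3, so 3 days after Friday is Monday.

Monday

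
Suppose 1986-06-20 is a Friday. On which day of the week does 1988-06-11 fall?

Saturday

June 20, 1986 → June 20, 1987: 365 days.
June 1987: 30 − 20 = 10 days remain.
Then 11 full months totalling 336 days.
June 1–11, 1988: 11 days.
Residual: 357 days.
Total: 722 days.
722 mod 7 = 1, so 1 day after Friday is Saturday.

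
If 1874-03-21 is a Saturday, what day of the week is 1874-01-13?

Count forward from the earlier date (January 13, 1874) to the later (March 21, 1874):
January 1874: 31 − 13 = 18 days remain.
Then February 1874 (28): 28 days.
March 1–21, 1874: 21 days.
Total: 18 + 28 + 21 = 67 days.
67 mod 7 = 4, so 4 days before Saturday is Tuesday.

Tuesday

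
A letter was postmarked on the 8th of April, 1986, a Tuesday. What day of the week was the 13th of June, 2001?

From April 8, 1986 to April 8, 2001: 15 years, of which 4 contain a Feb 29 — 11×365 + 4×366 = 5479 days.
(2000 is a leap year (divisible by 400).)
April 2001: 30 − 8 = 22 days remain.
Then May (31): 31 days.
June 1–13, 2001: 13 days.
Residual: 66 days.
Total: 5545 days.
5545 mod 7 = 1, so 1 day after Tuesday is Wednesday.

Wednesday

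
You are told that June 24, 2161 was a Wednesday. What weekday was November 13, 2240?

Friday

Day-of-year of June 24, 2161: 175.
Day-of-year of November 13, 2240: 318.
2161 has 365 days, so 365 − 175 = 190 days remain in 2161.
Full years 2162–2239: 60 common + 18 leap = 60×365 + 18×366 = 28488 days.
Total: 190 + 28488 + 318 = 28996 days.
28996 mod 7 = 2, so 2 days after Wednesday is Friday.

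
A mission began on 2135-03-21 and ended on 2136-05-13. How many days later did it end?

Day-of-year of March 21, 2135: 80.
Day-of-year of May 13, 2136: 134.
2135 has 365 days, so 365 − 80 = 285 days remain in 2135.
Total: 285 + 134 = 419 days.

419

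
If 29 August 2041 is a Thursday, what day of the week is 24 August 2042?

August 2041: 31 − 29 = 2 days remain.
Then 11 full months totalling 334 days.
August 1–24, 2042: 24 days.
Residual: 360 days.
Total: 360 days.
360 mod 7 = 3, so 3 days after Thursday is Sunday.

Sunday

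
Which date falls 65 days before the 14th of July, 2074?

the 10th of May, 2074

Count 65 days before July 14, 2074:
May 2074: 31 − 10 = 21 days remain.
Then June (30): 30 days.
July 1–14, 2074: 14 days.
Total: 21 + 30 + 14 = 65 days.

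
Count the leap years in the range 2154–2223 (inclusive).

16

Years divisible by 4: 2156, 2160, …, 2220 — 17 in all.
Of these, 2200 is divisible by 100 but not 400, so not leap.
Leap years: 17 − 1 = 16.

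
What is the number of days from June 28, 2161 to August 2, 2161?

June 2161: 30 − 28 = 2 days remain.
Then July (31): 31 days.
August 1–2, 2161: 2 days.
Total: 2 + 31 + 2 = 35 days.

35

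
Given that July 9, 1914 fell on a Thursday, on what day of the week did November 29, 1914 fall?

Sunday

July 1914: 31 − 9 = 22 days remain.
Then August (31), September (30), October (31): 31 + 30 + 31 = 92 days.
November 1–29, 1914: 29 days.
Total: 22 + 92 + 29 = 143 days.
143 mod 7 = 3, so 3 days after Thursday is Sunday.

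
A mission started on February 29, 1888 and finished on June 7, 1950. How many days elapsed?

22743

February 1888: 29 − 29 = 0 days remain (1888 is a leap year, so February has 29 days).
Then 747 full months totalling 22736 days.
June 1–7, 1950: 7 days.
Residual: 22743 days.
Total: 22743 days.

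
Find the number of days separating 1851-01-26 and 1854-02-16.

1117

January 26, 1851 → January 26, 1852: 365 days.
January 26, 1852 → January 26, 1853: 366 days (1852 is a leap year).
January 26, 1853 → January 26, 1854: 365 days.
January 1854: 31 − 26 = 5 days remain.
February 1–16, 1854: 16 days (1854 is not a leap year).
Residual: 21 days.
Total: 1117 days.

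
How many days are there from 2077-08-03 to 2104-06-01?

9798

From August 3, 2077 to August 3, 2103: 26 years, of which 5 contain a Feb 29 — 21×365 + 5×366 = 9495 days.
(2100 is not a leap year (divisible by 100 but not 400).)
August 2103: 31 − 3 = 28 days remain.
Then 9 full months totalling 274 days.
June 1, 2104: 1 day.
Residual: 303 days.
Total: 9798 days.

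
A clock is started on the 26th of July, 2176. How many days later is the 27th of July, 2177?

July 26, 2176 → July 26, 2177: 365 days.
Within July 2177: 27 − 26 = 1 day.
Total: 366 days.

366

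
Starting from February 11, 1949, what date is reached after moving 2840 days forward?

November 21, 1956

Count 2840 days after February 11, 1949:
From February 11, 1949 to February 11, 1956: 7 years, of which 1 contains a Feb 29 — 6×365 + 1×366 = 2556 days.
February 1956: 29 − 11 = 18 days remain (1956 is a leap year, so February has 29 days).
Then March (31), April (30), May (31), June (30), July (31), August (31), September (30), October (31): 31 + 30 + 31 + 30 + 31 + 31 + 30 + 31 = 245 days.
November 1–21, 1956: 21 days.
Residual: 284 days.
Total: 2840 days.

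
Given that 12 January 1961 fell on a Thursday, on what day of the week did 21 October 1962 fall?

January 12, 1961 → January 12, 1962: 365 days.
January 1962: 31 − 12 = 19 days remain.
Then February 1962 (28), March (31), April (30), May (31), June (30), July (31), August (31), September (30): 28 + 31 + 30 + 31 + 30 + 31 + 31 + 30 = 242 days.
October 1–21, 1962: 21 days.
Residual: 282 days.
Total: 647 days.
647 mod 7 = 3, so 3 days after Thursday is Sunday.

Sunday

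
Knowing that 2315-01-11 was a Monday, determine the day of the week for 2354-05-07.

From January 11, 2315 to January 11, 2354: 39 years, of which 10 contain a Feb 29 — 29×365 + 10×366 = 14245 days.
January 2354: 31 − 11 = 20 days remain.
Then February 2354 (28), March (31), April (30): 28 + 31 + 30 = 89 days.
May 1–7, 2354: 7 days.
Residual: 116 days.
Total: 14361 days.
14361 mod 7 = 4, so 4 days after Monday is Friday.

Friday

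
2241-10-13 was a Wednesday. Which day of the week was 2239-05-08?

Wednesday

Count forward from the earlier date (May 8, 2239) to the later (October 13, 2241):
May 8, 2239 → May 8, 2240: 366 days (2240 is a leap year).
May 8, 2240 → May 8, 2241: 365 days.
May 2241: 31 − 8 = 23 days remain.
Then June (30), July (31), August (31), September (30): 30 + 31 + 31 + 30 = 122 days.
October 1–13, 2241: 13 days.
Residual: 158 days.
Total: 889 days.
889 is a multiple of 7, so 2239-05-08 falls on the same weekday: Wednesday.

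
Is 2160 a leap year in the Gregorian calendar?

Yes

2160 is a leap year.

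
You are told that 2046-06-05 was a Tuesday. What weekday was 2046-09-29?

Saturday

June 2046: 30 − 5 = 25 days remain.
Then July (31), August (31): 31 + 31 = 62 days.
September 1–29, 2046: 29 days.
Total: 25 + 62 + 29 = 116 days.
116 mod 7 = 4, so 4 days after Tuesday is Saturday.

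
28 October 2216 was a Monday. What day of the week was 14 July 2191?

Thursday

Count forward from the earlier date (July 14, 2191) to the later (October 28, 2216):
Day-of-year of July 14, 2191: 195.
Day-of-year of October 28, 2216: 302.
2191 has 365 days, so 365 − 195 = 170 days remain in 2191.
Full years 2192–2215: 19 common + 5 leap = 19×365 + 5×366 = 8765 days.
Total: 170 + 8765 + 302 = 9237 days.
9237 mod 7 = 4, so 4 days before Monday is Thursday.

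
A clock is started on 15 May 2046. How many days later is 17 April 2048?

Day-of-year of May 15, 2046: 135.
Day-of-year of April 17, 2048: 108.
2046 has 365 days, so 365 − 135 = 230 days remain in 2046.
Full years: 2047: 365. Sum = 365.
Total: 230 + 365 + 108 = 703 days.

703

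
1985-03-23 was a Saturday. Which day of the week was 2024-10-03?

Thursday

Day-of-year of March 23, 1985: 82.
Day-of-year of October 3, 2024: 277.
1985 has 365 days, so 365 − 82 = 283 days remain in 1985.
Full years 1986–2023: 29 common + 9 leap = 29×365 + 9×366 = 13879 days.
Total: 283 + 13879 + 277 = 14439 days.
14439 mod 7 = 5, so 5 days after Saturday is Thursday.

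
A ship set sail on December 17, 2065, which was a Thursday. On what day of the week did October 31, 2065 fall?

Saturday

Count forward from the earlier date (October 31, 2065) to the later (December 17, 2065):
October 2065: 31 − 31 = 0 days remain.
Then November (30): 30 days.
December 1–17, 2065: 17 days.
Total: 0 + 30 + 17 = 47 days.
47 mod 7 = 5, so 5 days before Thursday is Saturday.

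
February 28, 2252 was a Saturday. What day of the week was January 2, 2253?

Sunday

Day-of-year of February 28, 2252: 59.
Day-of-year of January 2, 2253: 2.
2252 has 366 days, so 366 − 59 = 307 days remain in 2252.
Total: 307 + 2 = 309 days.
309 mod 7 = 1, so 1 day after Saturday is Sunday.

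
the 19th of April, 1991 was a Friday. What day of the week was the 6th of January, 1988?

Wednesday

Count forward from the earlier date (January 6, 1988) to the later (April 19, 1991):
January 6, 1988 → January 6, 1989: 366 days (1988 is a leap year).
January 6, 1989 → January 6, 1990: 365 days.
January 6, 1990 → January 6, 1991: 365 days.
January 1991: 31 − 6 = 25 days remain.
Then February 1991 (28), March (31): 28 + 31 = 59 days.
April 1–19, 1991: 19 days.
Residual: 103 days.
Total: 1199 days.
1199 mod 7 = 2, so 2 days before Friday is Wednesday.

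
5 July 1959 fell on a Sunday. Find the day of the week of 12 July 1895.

Friday

Count forward from the earlier date (July 12, 1895) to the later (July 5, 1959):
From July 12, 1895 to July 12, 1958: 63 years, of which 15 contain a Feb 29 — 48×365 + 15×366 = 23010 days.
(1900 is not a leap year (divisible by 100 but not 400).)
July 1958: 31 − 12 = 19 days remain.
Then 11 full months totalling 334 days.
July 1–5, 1959: 5 days.
Residual: 358 days.
Total: 23368 days.
23368 mod 7 = 2, so 2 days before Sunday is Friday.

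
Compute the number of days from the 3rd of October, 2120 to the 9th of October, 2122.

Day-of-year of October 3, 2120: 277.
Day-of-year of October 9, 2122: 282.
2120 has 366 days, so 366 − 277 = 89 days remain in 2120.
Full years: 2121: 365. Sum = 365.
Total: 89 + 365 + 282 = 736 days.

736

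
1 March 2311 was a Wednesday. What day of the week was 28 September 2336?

Monday

Day-of-year of March 1, 2311: 60.
Day-of-year of September 28, 2336: 272.
2311 has 365 days, so 365 − 60 = 305 days remain in 2311.
Full years 2312–2335: 18 common + 6 leap = 18×365 + 6×366 = 8766 days.
Total: 305 + 8766 + 272 = 9343 days.
9343 mod 7 = 5, so 5 days after Wednesday is Monday.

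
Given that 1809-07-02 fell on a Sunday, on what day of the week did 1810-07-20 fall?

July 2, 1809 → July 2, 1810: 365 days.
Within July 1810: 20 − 2 = 18 days.
Total: 383 days.
383 mod 7 = 5, so 5 days after Sunday is Friday.

Friday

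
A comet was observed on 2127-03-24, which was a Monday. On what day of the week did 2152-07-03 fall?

Day-of-year of March 24, 2127: 83.
Day-of-year of July 3, 2152: 185.
2127 has 365 days, so 365 − 83 = 282 days remain in 2127.
Full years 2128–2151: 18 common + 6 leap = 18×365 + 6×366 = 8766 days.
Total: 282 + 8766 + 185 = 9233 days.
9233 is a multiple of 7, so 2152-07-03 falls on the same weekday: Monday.

Monday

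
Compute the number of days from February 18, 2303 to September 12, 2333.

From February 18, 2303 to February 18, 2333: 30 years, of which 8 contain a Feb 29 — 22×365 + 8×366 = 10958 days.
February 2333: 28 − 18 = 10 days remain (2333 is not a leap year, so February has 28 days).
Then March (31), April (30), May (31), June (30), July (31), August (31): 31 + 30 + 31 + 30 + 31 + 31 = 184 days.
September 1–12, 2333: 12 days.
Residual: 206 days.
Total: 11164 days.

11164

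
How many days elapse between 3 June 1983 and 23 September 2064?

29698

From June 3, 1983 to June 3, 2064: 81 years, of which 21 contain a Feb 29 — 60×365 + 21×366 = 29586 days.
(2000 is a leap year (divisible by 400).)
June 2064: 30 − 3 = 27 days remain.
Then July (31), August (31): 31 + 31 = 62 days.
September 1–23, 2064: 23 days.
Residual: 112 days.
Total: 29698 days.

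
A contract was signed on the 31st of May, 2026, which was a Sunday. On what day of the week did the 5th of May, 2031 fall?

Day-of-year of May 31, 2026: 151.
Day-of-year of May 5, 2031: 125.
2026 has 365 days, so 365 − 151 = 214 days remain in 2026.
Full years: 2027: 365; 2028: 366; 2029: 365; 2030: 365. Sum = 1461.
Total: 214 + 1461 + 125 = 1800 days.
1800 mod 7 = 1, so 1 day after Sunday is Monday.

Monday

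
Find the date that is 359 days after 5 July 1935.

28 June 1936

Count 359 days after July 5, 1935:
Day-of-year of July 5, 1935: 186.
Day-of-year of June 28, 1936: 180.
1935 has 365 days, so 365 − 186 = 179 days remain in 1935.
Total: 179 + 180 = 359 days.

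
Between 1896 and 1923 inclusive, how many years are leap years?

Years divisible by 4 in [1896, 1923]: 1896, 1900, 1904, 1908, 1912, 1916, 1920.
Of these, 1900 is divisible by 100 but not 400, so not leap.
Leap years: 7 − 1 = 6.

6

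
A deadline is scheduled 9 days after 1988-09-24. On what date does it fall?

1988-10-03

Count 9 days after September 24, 1988:
September 1988: 30 − 24 = 6 days remain.
October 1–3, 1988: 3 days.
Total: 6 + 3 = 9 days.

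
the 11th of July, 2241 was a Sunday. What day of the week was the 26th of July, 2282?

From July 11, 2241 to July 11, 2282: 41 years, of which 10 contain a Feb 29 — 31×365 + 10×366 = 14975 days.
Within July 2282: 26 − 11 = 15 days.
Total: 14990 days.
14990 mod 7 = 3, so 3 days after Sunday is Wednesday.

Wednesday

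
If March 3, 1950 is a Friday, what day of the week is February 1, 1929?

Friday

Count forward from the earlier date (February 1, 1929) to the later (March 3, 1950):
From February 1, 1929 to February 1, 1950: 21 years, of which 5 contain a Feb 29 — 16×365 + 5×366 = 7670 days.
February 1950: 28 − 1 = 27 days remain (1950 is not a leap year, so February has 28 days).
March 1–3, 1950: 3 days.
Residual: 30 days.
Total: 7700 days.
7700 is a multiple of 7, so February 1, 1929 falls on the same weekday: Friday.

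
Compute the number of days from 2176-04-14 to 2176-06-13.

April 2176: 30 − 14 = 16 days remain.
Then May (31): 31 days.
June 1–13, 2176: 13 days.
Total: 16 + 31 + 13 = 60 days.

60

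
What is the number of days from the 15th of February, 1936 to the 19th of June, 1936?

125

February 1936: 29 − 15 = 14 days remain (1936 is a leap year, so February has 29 days).
Then March (31), April (30), May (31): 31 + 30 + 31 = 92 days.
June 1–19, 1936: 19 days.
Total: 14 + 92 + 19 = 125 days.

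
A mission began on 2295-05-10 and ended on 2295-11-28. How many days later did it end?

May 2295: 31 − 10 = 21 days remain.
Then June (30), July (31), August (31), September (30), October (31): 30 + 31 + 31 + 30 + 31 = 153 days.
November 1–28, 2295: 28 days.
Total: 21 + 153 + 28 = 202 days.

202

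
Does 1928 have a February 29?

1928 is a leap year.

Yes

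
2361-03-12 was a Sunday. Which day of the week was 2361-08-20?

March 2361: 31 − 12 = 19 days remain.
Then April (30), May (31), June (30), July (31): 30 + 31 + 30 + 31 = 122 days.
August 1–20, 2361: 20 days.
Total: 19 + 122 + 20 = 161 days.
161 is a multiple of 7, so 2361-08-20 falls on the same weekday: Sunday.

Sunday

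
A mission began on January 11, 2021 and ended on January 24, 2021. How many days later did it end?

Within January 2021: 24 − 11 = 13 days.

13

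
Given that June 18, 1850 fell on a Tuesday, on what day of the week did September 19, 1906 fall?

Day-of-year of June 18, 1850: 169.
Day-of-year of September 19, 1906: 262.
1850 has 365 days, so 365 − 169 = 196 days remain in 1850.
Full years 1851–1905: 42 common + 13 leap = 42×365 + 13×366 = 20088 days.
Total: 196 + 20088 + 262 = 20546 days.
20546 mod 7 = 1, so 1 day after Tuesday is Wednesday.

Wednesday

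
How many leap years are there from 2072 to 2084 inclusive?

4

Years divisible by 4 in [2072, 2084]: 2072, 2076, 2080, 2084.
No century exceptions apply. Count: 4.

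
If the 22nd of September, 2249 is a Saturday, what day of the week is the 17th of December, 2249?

September 2249: 30 − 22 = 8 days remain.
Then October (31), November (30): 31 + 30 = 61 days.
December 1–17, 2249: 17 days.
Total: 8 + 61 + 17 = 86 days.
86 mod 7 = 2, so 2 days after Saturday is Monday.

Monday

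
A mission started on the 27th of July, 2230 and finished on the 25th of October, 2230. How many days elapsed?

90

July 2230: 31 − 27 = 4 days remain.
Then August (31), September (30): 31 + 30 = 61 days.
October 1–25, 2230: 25 days.
Total: 4 + 61 + 25 = 90 days.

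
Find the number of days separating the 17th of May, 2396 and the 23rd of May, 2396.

Within May 2396: 23 − 17 = 6 days.

6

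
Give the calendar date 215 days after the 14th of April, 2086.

the 15th of November, 2086

Count 215 days after April 14, 2086:
April 2086: 30 − 14 = 16 days remain.
Then May (31), June (30), July (31), August (31), September (30), October (31): 31 + 30 + 31 + 31 + 30 + 31 = 184 days.
November 1–15, 2086: 15 days.
Total: 16 + 184 + 15 = 215 days.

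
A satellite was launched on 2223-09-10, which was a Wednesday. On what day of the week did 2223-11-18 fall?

Tuesday

September 2223: 30 − 10 = 20 days remain.
Then October (31): 31 days.
November 1–18, 2223: 18 days.
Total: 20 + 31 + 18 = 69 days.
69 mod 7 = 6, so 6 days after Wednesday is Tuesday.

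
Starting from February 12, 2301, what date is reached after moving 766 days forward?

March 20, 2303

Count 766 days after February 12, 2301:
February 12, 2301 → February 12, 2302: 365 days.
February 12, 2302 → February 12, 2303: 365 days.
February 2303: 28 − 12 = 16 days remain (2303 is not a leap year, so February has 28 days).
March 1–20, 2303: 20 days.
Residual: 36 days.
Total: 766 days.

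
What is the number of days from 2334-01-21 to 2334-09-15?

January 2334: 31 − 21 = 10 days remain.
Then February 2334 (28), March (31), April (30), May (31), June (30), July (31), August (31): 28 + 31 + 30 + 31 + 30 + 31 + 31 = 212 days.
September 1–15, 2334: 15 days.
Total: 10 + 212 + 15 = 237 days.

237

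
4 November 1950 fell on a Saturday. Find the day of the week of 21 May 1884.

Count forward from the earlier date (May 21, 1884) to the later (November 4, 1950):
Day-of-year of May 21, 1884: 142.
Day-of-year of November 4, 1950: 308.
1884 has 366 days, so 366 − 142 = 224 days remain in 1884.
Full years 1885–1949: 50 common + 15 leap = 50×365 + 15×366 = 23740 days.
Total: 224 + 23740 + 308 = 24272 days.
24272 mod 7 = 3, so 3 days before Saturday is Wednesday.

Wednesday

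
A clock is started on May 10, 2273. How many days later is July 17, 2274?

433

May 10, 2273 → May 10, 2274: 365 days.
May 2274: 31 − 10 = 21 days remain.
Then June (30): 30 days.
July 1–17, 2274: 17 days.
Residual: 68 days.
Total: 433 days.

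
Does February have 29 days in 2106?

No

2106 is not a leap year.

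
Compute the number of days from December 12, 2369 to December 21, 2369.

9

Within December 2369: 21 − 12 = 9 days.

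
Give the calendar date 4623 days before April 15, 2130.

August 18, 2117

Count 4623 days before April 15, 2130:
Day-of-year of August 18, 2117: 230.
Day-of-year of April 15, 2130: 105.
2117 has 365 days, so 365 − 230 = 135 days remain in 2117.
Full years 2118–2129: 9 common + 3 leap = 9×365 + 3×366 = 4383 days.
Total: 135 + 4383 + 105 = 4623 days.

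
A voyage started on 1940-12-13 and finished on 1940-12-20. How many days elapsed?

Within December 1940: 20 − 13 = 7 days.

7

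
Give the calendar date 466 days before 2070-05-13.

2069-02-01

Count 466 days before May 13, 2070:
February 2069: 28 − 1 = 27 days remain (2069 is not a leap year, so February has 28 days).
Then 14 full months totalling 426 days.
May 1–13, 2070: 13 days.
Total: 27 + 426 + 13 = 466 days.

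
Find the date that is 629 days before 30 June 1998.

9 October 1996

Count 629 days before June 30, 1998:
October 1996: 31 − 9 = 22 days remain.
Then 19 full months totalling 577 days.
June 1–30, 1998: 30 days.
Total: 22 + 577 + 30 = 629 days.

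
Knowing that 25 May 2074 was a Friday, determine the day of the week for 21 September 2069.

Count forward from the earlier date (September 21, 2069) to the later (May 25, 2074):
Day-of-year of September 21, 2069: 264.
Day-of-year of May 25, 2074: 145.
2069 has 365 days, so 365 − 264 = 101 days remain in 2069.
Full years: 2070: 365; 2071: 365; 2072: 366; 2073: 365. Sum = 1461.
Total: 101 + 1461 + 145 = 1707 days.
1707 mod 7 = 6, so 6 days before Friday is Saturday.

Saturday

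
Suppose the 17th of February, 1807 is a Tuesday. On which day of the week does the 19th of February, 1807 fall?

Thursday

Within February 1807: 19 − 17 = 2 days.
2 mod 7 = 2, so 2 days after Tuesday is Thursday.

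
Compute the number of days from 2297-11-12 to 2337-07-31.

14505

From November 12, 2297 to November 12, 2336: 39 years, of which 9 contain a Feb 29 — 30×365 + 9×366 = 14244 days.
(2300 is not a leap year (divisible by 100 but not 400).)
November 2336: 30 − 12 = 18 days remain.
Then December (31), January (31), February 2337 (28), March (31), April (30), May (31), June (30): 31 + 31 + 28 + 31 + 30 + 31 + 30 = 212 days.
July 1–31, 2337: 31 days.
Residual: 261 days.
Total: 14505 days.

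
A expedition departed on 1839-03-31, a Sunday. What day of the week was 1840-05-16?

March 31, 1839 → March 31, 1840: 366 days (1840 is a leap year).
March 1840: 31 − 31 = 0 days remain.
Then April (30): 30 days.
May 1–16, 1840: 16 days.
Residual: 46 days.
Total: 412 days.
412 mod 7 = 6, so 6 days after Sunday is Saturday.

Saturday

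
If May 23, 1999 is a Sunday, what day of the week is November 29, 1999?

May 1999: 31 − 23 = 8 days remain.
Then June (30), July (31), August (31), September (30), October (31): 30 + 31 + 31 + 30 + 31 = 153 days.
November 1–29, 1999: 29 days.
Total: 8 + 153 + 29 = 190 days.
190 mod 7 = 1, so 1 day after Sunday is Monday.

Monday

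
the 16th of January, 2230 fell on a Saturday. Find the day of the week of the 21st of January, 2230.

Thursday

Within January 2230: 21 − 16 = 5 days.
5 mod 7 = 5, so 5 days after Saturday is Thursday.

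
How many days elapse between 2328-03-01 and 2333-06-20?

1937

Day-of-year of March 1, 2328: 61.
Day-of-year of June 20, 2333: 171.
2328 has 366 days, so 366 − 61 = 305 days remain in 2328.
Full years: 2329: 365; 2330: 365; 2331: 365; 2332: 366. Sum = 1461.
Total: 305 + 1461 + 171 = 1937 days.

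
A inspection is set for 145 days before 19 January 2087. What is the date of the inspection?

27 August 2086

Count 145 days before January 19, 2087:
Day-of-year of August 27, 2086: 239.
Day-of-year of January 19, 2087: 19.
2086 has 365 days, so 365 − 239 = 126 days remain in 2086.
Total: 126 + 19 = 145 days.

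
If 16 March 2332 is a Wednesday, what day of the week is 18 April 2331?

Saturday

Count forward from the earlier date (April 18, 2331) to the later (March 16, 2332):
Day-of-year of April 18, 2331: 108.
Day-of-year of March 16, 2332: 76.
2331 has 365 days, so 365 − 108 = 257 days remain in 2331.
Total: 257 + 76 = 333 days.
333 mod 7 = 4, so 4 days before Wednesday is Saturday.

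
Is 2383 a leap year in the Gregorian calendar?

No

2383 is not a leap year.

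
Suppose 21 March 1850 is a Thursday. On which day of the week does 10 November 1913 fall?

Monday

From March 21, 1850 to March 21, 1913: 63 years, of which 15 contain a Feb 29 — 48×365 + 15×366 = 23010 days.
(1900 is not a leap year (divisible by 100 but not 400).)
March 1913: 31 − 21 = 10 days remain.
Then April (30), May (31), June (30), July (31), August (31), September (30), October (31): 30 + 31 + 30 + 31 + 31 + 30 + 31 = 214 days.
November 1–10, 1913: 10 days.
Residual: 234 days.
Total: 23244 days.
23244 mod 7 = 4, so 4 days after Thursday is Monday.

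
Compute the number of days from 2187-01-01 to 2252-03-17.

From January 1, 2187 to January 1, 2252: 65 years, of which 15 contain a Feb 29 — 50×365 + 15×366 = 23740 days.
(2200 is not a leap year (divisible by 100 but not 400).)
January 2252: 31 − 1 = 30 days remain.
Then February 2252 (29): 29 days.
March 1–17, 2252: 17 days.
Residual: 76 days.
Total: 23816 days.

23816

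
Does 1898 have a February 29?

No

1898 is not a leap year.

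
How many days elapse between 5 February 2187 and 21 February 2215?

10242

Day-of-year of February 5, 2187: 36.
Day-of-year of February 21, 2215: 52.
2187 has 365 days, so 365 − 36 = 329 days remain in 2187.
Full years 2188–2214: 21 common + 6 leap = 21×365 + 6×366 = 9861 days.
Total: 329 + 9861 + 52 = 10242 days.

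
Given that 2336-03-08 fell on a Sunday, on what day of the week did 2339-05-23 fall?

March 8, 2336 → March 8, 2337: 365 days.
March 8, 2337 → March 8, 2338: 365 days.
March 8, 2338 → March 8, 2339: 365 days.
March 2339: 31 − 8 = 23 days remain.
Then April (30): 30 days.
May 1–23, 2339: 23 days.
Residual: 76 days.
Total: 1171 days.
1171 mod 7 = 2, so 2 days after Sunday is Tuesday.

Tuesday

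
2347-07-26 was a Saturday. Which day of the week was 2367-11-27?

Day-of-year of July 26, 2347: 207.
Day-of-year of November 27, 2367: 331.
2347 has 365 days, so 365 − 207 = 158 days remain in 2347.
Full years 2348–2366: 14 common + 5 leap = 14×365 + 5×366 = 6940 days.
Total: 158 + 6940 + 331 = 7429 days.
7429 mod 7 = 2, so 2 days after Saturday is Monday.

Monday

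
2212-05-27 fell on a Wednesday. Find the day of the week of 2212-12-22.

Tuesday

May 2212: 31 − 27 = 4 days remain.
Then June (30), July (31), August (31), September (30), October (31), November (30): 30 + 31 + 31 + 30 + 31 + 30 = 183 days.
December 1–22, 2212: 22 days.
Total: 4 + 183 + 22 = 209 days.
209 mod 7 = 6, so 6 days after Wednesday is Tuesday.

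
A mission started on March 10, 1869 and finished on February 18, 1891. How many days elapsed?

8015

From March 10, 1869 to March 10, 1890: 21 years, of which 5 contain a Feb 29 — 16×365 + 5×366 = 7670 days.
March 1890: 31 − 10 = 21 days remain.
Then 10 full months totalling 306 days.
February 1–18, 1891: 18 days (1891 is not a leap year).
Residual: 345 days.
Total: 8015 days.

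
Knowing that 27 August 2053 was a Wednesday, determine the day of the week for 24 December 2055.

August 2053: 31 − 27 = 4 days remain.
Then 27 full months totalling 821 days.
December 1–24, 2055: 24 days.
Total: 4 + 821 + 24 = 849 days.
849 mod 7 = 2, so 2 days after Wednesday is Friday.

Friday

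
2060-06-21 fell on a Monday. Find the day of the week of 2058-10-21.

Monday

Count forward from the earlier date (October 21, 2058) to the later (June 21, 2060):
October 2058: 31 − 21 = 10 days remain.
Then 19 full months totalling 578 days.
June 1–21, 2060: 21 days.
Total: 10 + 578 + 21 = 609 days.
609 is a multiple of 7, so 2058-10-21 falls on the same weekday: Monday.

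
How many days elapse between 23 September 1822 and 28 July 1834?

Day-of-year of September 23, 1822: 266.
Day-of-year of July 28, 1834: 209.
1822 has 365 days, so 365 − 266 = 99 days remain in 1822.
Full years 1823–1833: 8 common + 3 leap = 8×365 + 3×366 = 4018 days.
Total: 99 + 4018 + 209 = 4326 days.

4326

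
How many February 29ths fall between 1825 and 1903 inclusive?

18

Years divisible by 4: 1828, 1832, …, 1900 — 19 in all.
Of these, 1900 is divisible by 100 but not 400, so not leap.
Leap years: 19 − 1 = 18.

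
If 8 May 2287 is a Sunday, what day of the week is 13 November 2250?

Wednesday

Count forward from the earlier date (November 13, 2250) to the later (May 8, 2287):
Day-of-year of November 13, 2250: 317.
Day-of-year of May 8, 2287: 128.
2250 has 365 days, so 365 − 317 = 48 days remain in 2250.
Full years 2251–2286: 27 common + 9 leap = 27×365 + 9×366 = 13149 days.
Total: 48 + 13149 + 128 = 13325 days.
13325 mod 7 = 4, so 4 days before Sunday is Wednesday.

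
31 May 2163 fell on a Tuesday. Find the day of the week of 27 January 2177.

Monday

From May 31, 2163 to May 31, 2176: 13 years, of which 4 contain a Feb 29 — 9×365 + 4×366 = 4749 days.
May 2176: 31 − 31 = 0 days remain.
Then June (30), July (31), August (31), September (30), October (31), November (30), December (31): 30 + 31 + 31 + 30 + 31 + 30 + 31 = 214 days.
January 1–27, 2177: 27 days.
Residual: 241 days.
Total: 4990 days.
4990 mod 7 = 6, so 6 days after Tuesday is Monday.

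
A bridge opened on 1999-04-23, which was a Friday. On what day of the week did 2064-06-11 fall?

From April 23, 1999 to April 23, 2064: 65 years, of which 17 contain a Feb 29 — 48×365 + 17×366 = 23742 days.
(2000 is a leap year (divisible by 400).)
April 2064: 30 − 23 = 7 days remain.
Then May (31): 31 days.
June 1–11, 2064: 11 days.
Residual: 49 days.
Total: 23791 days.
23791 mod 7 = 5, so 5 days after Friday is Wednesday.

Wednesday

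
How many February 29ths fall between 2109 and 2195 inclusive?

21

Years divisible by 4: 2112, 2116, …, 2192 — 21 in all.
No century exceptions apply. Count: 21.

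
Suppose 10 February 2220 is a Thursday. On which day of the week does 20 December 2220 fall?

Wednesday

February 2220: 29 − 10 = 19 days remain (2220 is a leap year, so February has 29 days).
Then 9 full months totalling 275 days.
December 1–20, 2220: 20 days.
Total: 19 + 275 + 20 = 314 days.
314 mod 7 = 6, so 6 days after Thursday is Wednesday.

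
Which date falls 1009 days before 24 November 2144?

19 February 2142

Count 1009 days before November 24, 2144:
Day-of-year of February 19, 2142: 50.
Day-of-year of November 24, 2144: 329.
2142 has 365 days, so 365 − 50 = 315 days remain in 2142.
Full years: 2143: 365. Sum = 365.
Total: 315 + 365 + 329 = 1009 days.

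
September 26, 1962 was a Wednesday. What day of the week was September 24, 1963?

Tuesday

Day-of-year of September 26, 1962: 269.
Day-of-year of September 24, 1963: 267.
1962 has 365 days, so 365 − 269 = 96 days remain in 1962.
Total: 96 + 267 = 363 days.
363 mod 7 = 6, so 6 days after Wednesday is Tuesday.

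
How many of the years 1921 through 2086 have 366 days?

Years divisible by 4: 1924, 1928, …, 2084 — 41 in all.
2000 is divisible by 400, so still leap.
No century exceptions apply. Count: 41.

41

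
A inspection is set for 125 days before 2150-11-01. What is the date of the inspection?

2150-06-29

Count 125 days before November 1, 2150:
June 2150: 30 − 29 = 1 day remains.
Then July (31), August (31), September (30), October (31): 31 + 31 + 30 + 31 = 123 days.
November 1, 2150: 1 day.
Total: 1 + 123 + 1 = 125 days.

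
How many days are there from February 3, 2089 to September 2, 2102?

4958

Day-of-year of February 3, 2089: 34.
Day-of-year of September 2, 2102: 245.
2089 has 365 days, so 365 − 34 = 331 days remain in 2089.
Full years 2090–2101: 10 common + 2 leap = 10×365 + 2×366 = 4382 days.
Total: 331 + 4382 + 245 = 4958 days.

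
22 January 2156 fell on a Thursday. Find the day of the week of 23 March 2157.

Wednesday

January 2156: 31 − 22 = 9 days remain.
Then 13 full months totalling 394 days.
March 1–23, 2157: 23 days.
Total: 9 + 394 + 23 = 426 days.
426 mod 7 = 6, so 6 days after Thursday is Wednesday.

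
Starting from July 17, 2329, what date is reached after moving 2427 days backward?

November 24, 2322

Count 2427 days before July 17, 2329:
November 24, 2322 → November 24, 2323: 365 days.
November 24, 2323 → November 24, 2324: 366 days (2324 is a leap year).
November 24, 2324 → November 24, 2325: 365 days.
November 24, 2325 → November 24, 2326: 365 days.
November 24, 2326 → November 24, 2327: 365 days.
November 24, 2327 → November 24, 2328: 366 days (2328 is a leap year).
November 2328: 30 − 24 = 6 days remain.
Then December (31), January (31), February 2329 (28), March (31), April (30), May (31), June (30): 31 + 31 + 28 + 31 + 30 + 31 + 30 = 212 days.
July 1–17, 2329: 17 days.
Residual: 235 days.
Total: 2427 days.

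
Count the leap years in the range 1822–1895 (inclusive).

18

Years divisible by 4: 1824, 1828, …, 1892 — 18 in all.
No century exceptions apply. Count: 18.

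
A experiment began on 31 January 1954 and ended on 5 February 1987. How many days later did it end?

Day-of-year of January 31, 1954: 31.
Day-of-year of February 5, 1987: 36.
1954 has 365 days, so 365 − 31 = 334 days remain in 1954.
Full years 1955–1986: 24 common + 8 leap = 24×365 + 8×366 = 11688 days.
Total: 334 + 11688 + 36 = 12058 days.

12058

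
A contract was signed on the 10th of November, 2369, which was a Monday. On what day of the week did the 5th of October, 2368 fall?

Count forward from the earlier date (October 5, 2368) to the later (November 10, 2369):
October 2368: 31 − 5 = 26 days remain.
Then 12 full months totalling 365 days.
November 1–10, 2369: 10 days.
Total: 26 + 365 + 10 = 401 days.
401 mod 7 = 2, so 2 days before Monday is Saturday.

Saturday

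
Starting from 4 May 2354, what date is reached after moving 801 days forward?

13 July 2356

Count 801 days after May 4, 2354:
Day-of-year of May 4, 2354: 124.
Day-of-year of July 13, 2356: 195.
2354 has 365 days, so 365 − 124 = 241 days remain in 2354.
Full years: 2355: 365. Sum = 365.
Total: 241 + 365 + 195 = 801 days.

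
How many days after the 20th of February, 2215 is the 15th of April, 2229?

Day-of-year of February 20, 2215: 51.
Day-of-year of April 15, 2229: 105.
2215 has 365 days, so 365 − 51 = 314 days remain in 2215.
Full years 2216–2228: 9 common + 4 leap = 9×365 + 4×366 = 4749 days.
Total: 314 + 4749 + 105 = 5168 days.

5168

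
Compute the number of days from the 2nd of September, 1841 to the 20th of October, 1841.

48

September 1841: 30 − 2 = 28 days remain.
October 1–20, 1841: 20 days.
Total: 28 + 20 = 48 days.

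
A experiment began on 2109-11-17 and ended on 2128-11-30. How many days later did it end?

6953

From November 17, 2109 to November 17, 2128: 19 years, of which 5 contain a Feb 29 — 14×365 + 5×366 = 6940 days.
Within November 2128: 30 − 17 = 13 days.
Total: 6953 days.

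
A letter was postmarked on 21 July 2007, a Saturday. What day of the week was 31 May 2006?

Count forward from the earlier date (May 31, 2006) to the later (July 21, 2007):
Day-of-year of May 31, 2006: 151.
Day-of-year of July 21, 2007: 202.
2006 has 365 days, so 365 − 151 = 214 days remain in 2006.
Total: 214 + 202 = 416 days.
416 mod 7 = 3, so 3 days before Saturday is Wednesday.

Wednesday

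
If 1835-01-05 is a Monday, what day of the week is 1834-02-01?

Count forward from the earlier date (February 1, 1834) to the later (January 5, 1835):
February 1834: 28 − 1 = 27 days remain (1834 is not a leap year, so February has 28 days).
Then 10 full months totalling 306 days.
January 1–5, 1835: 5 days.
Total: 27 + 306 + 5 = 338 days.
338 mod 7 = 2, so 2 days before Monday is Saturday.

Saturday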